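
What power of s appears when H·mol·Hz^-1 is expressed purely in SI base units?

H = Wb/A (inductance = flux per current),
    = kg·m²·s⁻²·A⁻².
Hz = 1/s = s⁻¹ (frequency is cycles per second).
So Hz⁻¹ = s.
Combining: H·mol·Hz⁻¹ = (kg·m²·s⁻²·A⁻²) · mol · s = kg·m²·s⁻¹·A⁻²·mol.
The exponent of s is -1.

-1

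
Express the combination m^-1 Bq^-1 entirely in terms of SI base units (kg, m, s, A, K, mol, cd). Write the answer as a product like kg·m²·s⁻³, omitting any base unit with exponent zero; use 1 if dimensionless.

Bq = s⁻¹.
So Bq⁻¹ = s.
Combining: m⁻¹·Bq⁻¹ = m⁻¹ · s = m⁻¹·s.

m⁻¹·s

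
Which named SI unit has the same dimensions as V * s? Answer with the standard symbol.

Wb

V = kg·m²·s⁻³·A⁻¹.
Combining: V·s = (kg·m²·s⁻³·A⁻¹) · s = kg·m²·s⁻²·A⁻¹.
kg·m²·s⁻²·A⁻¹ is the base-SI form of the weber.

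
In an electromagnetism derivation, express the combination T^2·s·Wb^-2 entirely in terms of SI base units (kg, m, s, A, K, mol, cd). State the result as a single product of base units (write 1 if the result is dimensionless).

T = kg·s⁻²·A⁻¹.
So T² = kg²·s⁻⁴·A⁻².
Wb = kg·m²·s⁻²·A⁻¹.
So Wb⁻² = kg⁻²·m⁻⁴·s⁴·A².
Combining: T²·s·Wb⁻² = (kg²·s⁻⁴·A⁻²) · s · (kg⁻²·m⁻⁴·s⁴·A²) = m⁻⁴·s.

m⁻⁴·s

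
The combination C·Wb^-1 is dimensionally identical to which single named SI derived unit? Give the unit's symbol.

C = A·s = s·A (charge = current × time).
Wb = V·s (flux: a volt is a weber per second),
    = kg·m²·s⁻²·A⁻¹.
So Wb⁻¹ = kg⁻¹·m⁻²·s²·A.
Combining: C·Wb⁻¹ = (s·A) · (kg⁻¹·m⁻²·s²·A) = kg⁻¹·m⁻²·s³·A².
kg⁻¹·m⁻²·s³·A² is the base-SI form of the siemens.

S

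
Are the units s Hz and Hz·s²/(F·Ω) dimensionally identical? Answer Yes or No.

Yes

Left side:
  Hz = 1/s = s⁻¹ (frequency is cycles per second).
  Combining: s·Hz = s · s⁻¹ = 1.
Right side:
  Hz = s⁻¹.
  F = kg⁻¹·m⁻²·s⁴·A².
  So F⁻¹ = kg·m²·s⁻⁴·A⁻².
  Ω = kg·m²·s⁻³·A⁻².
  So Ω⁻¹ = kg⁻¹·m⁻²·s³·A².
  Combining: Hz·F⁻¹·Ω⁻¹·s² = s⁻¹ · (kg·m²·s⁻⁴·A⁻²) · (kg⁻¹·m⁻²·s³·A²) · s² = 1.
Both reduce to 1.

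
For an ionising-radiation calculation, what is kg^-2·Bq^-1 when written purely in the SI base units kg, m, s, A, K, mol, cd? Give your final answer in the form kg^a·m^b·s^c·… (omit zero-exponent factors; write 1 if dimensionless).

kg⁻²·s

Bq = s⁻¹.
So Bq⁻¹ = s.
Combining: kg⁻²·Bq⁻¹ = kg⁻² · s = kg⁻²·s.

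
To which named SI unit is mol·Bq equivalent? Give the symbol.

Bq = 1/s = s⁻¹ (activity is decays per second).
Combining: mol·Bq = mol · s⁻¹ = s⁻¹·mol.
s⁻¹·mol is the base-SI form of the katal.

kat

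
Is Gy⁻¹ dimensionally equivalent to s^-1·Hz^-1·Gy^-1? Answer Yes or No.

Yes

Left side:
  Gy = m²·s⁻².
  So Gy⁻¹ = m⁻²·s².
Right side:
  Hz = 1/s = s⁻¹ (frequency is cycles per second).
  So Hz⁻¹ = s.
  Gy = J/kg (absorbed dose = energy per mass),
      = m²·s⁻².
  So Gy⁻¹ = m⁻²·s².
  Combining: s⁻¹·Hz⁻¹·Gy⁻¹ = s⁻¹ · s · (m⁻²·s²) = m⁻²·s².
Both reduce to m⁻²·s².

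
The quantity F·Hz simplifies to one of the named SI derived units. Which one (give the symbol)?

F = C/V (capacitance = charge per voltage),
    = A·s/(kg·m²·s⁻³·A⁻¹) (substituting C and V),
    = kg⁻¹·m⁻²·s⁴·A².
Hz = 1/s = s⁻¹ (frequency is cycles per second).
Combining: F·Hz = (kg⁻¹·m⁻²·s⁴·A²) · s⁻¹ = kg⁻¹·m⁻²·s³·A².
kg⁻¹·m⁻²·s³·A² is the base-SI form of the siemens.

S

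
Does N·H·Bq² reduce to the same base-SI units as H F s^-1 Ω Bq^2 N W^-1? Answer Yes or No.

Left side:
  N = kg·m·s⁻².
  H = kg·m²·s⁻²·A⁻².
  Bq = s⁻¹.
  So Bq² = s⁻².
  Combining: N·H·Bq² = (kg·m·s⁻²) · (kg·m²·s⁻²·A⁻²) · s⁻² = kg²·m³·s⁻⁶·A⁻².
Right side:
  H = Wb/A (inductance = flux per current),
      = kg·m²·s⁻²·A⁻².
  F = C/V (capacitance = charge per voltage),
      = A·s/(kg·m²·s⁻³·A⁻¹) (substituting C and V),
      = kg⁻¹·m⁻²·s⁴·A².
  Ω = V/A (resistance = voltage per current),
      = kg·m²·s⁻³·A⁻².
  Bq = 1/s = s⁻¹ (activity is decays per second).
  So Bq² = s⁻².
  N = kg·m/s² = kg·m·s⁻² (force = mass × acceleration).
  W = J/s (power = energy per time),
      = kg·m²·s⁻³.
  So W⁻¹ = kg⁻¹·m⁻²·s³.
  Combining: H·F·s⁻¹·Ω·Bq²·N·W⁻¹ = (kg·m²·s⁻²·A⁻²) · (kg⁻¹·m⁻²·s⁴·A²) · s⁻¹ · (kg·m²·s⁻³·A⁻²) · s⁻² · (kg·m·s⁻²) · (kg⁻¹·m⁻²·s³) = kg·m·s⁻³·A⁻².
Left is kg²·m³·s⁻⁶·A⁻²; right is kg·m·s⁻³·A⁻² — different.

No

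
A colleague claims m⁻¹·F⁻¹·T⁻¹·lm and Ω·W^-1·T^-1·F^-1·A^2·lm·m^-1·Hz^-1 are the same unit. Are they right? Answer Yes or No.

No

Left side:
  F = C/V (capacitance = charge per voltage),
      = A·s/(kg·m²·s⁻³·A⁻¹) (substituting C and V),
      = kg⁻¹·m⁻²·s⁴·A².
  So F⁻¹ = kg·m²·s⁻⁴·A⁻².
  T = Wb/m² (flux density = flux per area),
      = kg·s⁻²·A⁻¹.
  So T⁻¹ = kg⁻¹·s²·A.
  lm = cd·sr = cd (luminous flux; sr is dimensionless).
  Combining: m⁻¹·F⁻¹·T⁻¹·lm = m⁻¹ · (kg·m²·s⁻⁴·A⁻²) · (kg⁻¹·s²·A) · cd = m·s⁻²·A⁻¹·cd.
Right side:
  Ω = kg·m²·s⁻³·A⁻².
  W = kg·m²·s⁻³.
  So W⁻¹ = kg⁻¹·m⁻²·s³.
  T = kg·s⁻²·A⁻¹.
  So T⁻¹ = kg⁻¹·s²·A.
  F = kg⁻¹·m⁻²·s⁴·A².
  So F⁻¹ = kg·m²·s⁻⁴·A⁻².
  lm = cd.
  Hz = s⁻¹.
  So Hz⁻¹ = s.
  Combining: Ω·W⁻¹·T⁻¹·F⁻¹·A²·lm·m⁻¹·Hz⁻¹ = (kg·m²·s⁻³·A⁻²) · (kg⁻¹·m⁻²·s³) · (kg⁻¹·s²·A) · (kg·m²·s⁻⁴·A⁻²) · A² · cd · m⁻¹ · s = m·s⁻¹·A⁻¹·cd.
Left is m·s⁻²·A⁻¹·cd; right is m·s⁻¹·A⁻¹·cd — different.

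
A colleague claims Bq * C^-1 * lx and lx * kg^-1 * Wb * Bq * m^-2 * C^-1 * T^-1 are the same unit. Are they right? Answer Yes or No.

Left side:
  Bq = 1/s = s⁻¹ (activity is decays per second).
  C = A·s = s·A (charge = current × time).
  So C⁻¹ = s⁻¹·A⁻¹.
  lx = lm/m² (illuminance = luminous flux per area),
      = m⁻²·cd.
  Combining: Bq·C⁻¹·lx = s⁻¹ · (s⁻¹·A⁻¹) · (m⁻²·cd) = m⁻²·s⁻²·A⁻¹·cd.
Right side:
  lx = lm/m² (illuminance = luminous flux per area),
      = m⁻²·cd.
  Wb = V·s (flux: a volt is a weber per second),
      = kg·m²·s⁻²·A⁻¹.
  Bq = 1/s = s⁻¹ (activity is decays per second).
  C = A·s = s·A (charge = current × time).
  So C⁻¹ = s⁻¹·A⁻¹.
  T = Wb/m² (flux density = flux per area),
      = kg·s⁻²·A⁻¹.
  So T⁻¹ = kg⁻¹·s²·A.
  Combining: lx·kg⁻¹·Wb·Bq·m⁻²·C⁻¹·T⁻¹ = (m⁻²·cd) · kg⁻¹ · (kg·m²·s⁻²·A⁻¹) · s⁻¹ · m⁻² · (s⁻¹·A⁻¹) · (kg⁻¹·s²·A) = kg⁻¹·m⁻²·s⁻²·A⁻¹·cd.
Left is m⁻²·s⁻²·A⁻¹·cd; right is kg⁻¹·m⁻²·s⁻²·A⁻¹·cd — different.

No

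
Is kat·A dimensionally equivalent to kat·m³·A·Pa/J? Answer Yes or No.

Left side:
  kat = s⁻¹·mol.
  Combining: kat·A = (s⁻¹·mol) · A = s⁻¹·A·mol.
Right side:
  kat = s⁻¹·mol.
  J = kg·m²·s⁻².
  So J⁻¹ = kg⁻¹·m⁻²·s².
  Pa = kg·m⁻¹·s⁻².
  Combining: kat·J⁻¹·m³·A·Pa = (s⁻¹·mol) · (kg⁻¹·m⁻²·s²) · m³ · A · (kg·m⁻¹·s⁻²) = s⁻¹·A·mol.
Both reduce to s⁻¹·A·mol.

Yes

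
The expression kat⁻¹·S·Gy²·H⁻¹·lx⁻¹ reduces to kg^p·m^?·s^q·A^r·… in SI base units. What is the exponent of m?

kat = mol/s = s⁻¹·mol (catalytic activity).
So kat⁻¹ = s·mol⁻¹.
S = 1/Ω (conductance is reciprocal resistance),
    = kg⁻¹·m⁻²·s³·A².
Gy = J/kg (absorbed dose = energy per mass),
    = m²·s⁻².
So Gy² = m⁴·s⁻⁴.
H = Wb/A (inductance = flux per current),
    = kg·m²·s⁻²·A⁻².
So H⁻¹ = kg⁻¹·m⁻²·s²·A².
lx = lm/m² (illuminance = luminous flux per area),
    = m⁻²·cd.
So lx⁻¹ = m²·cd⁻¹.
Combining: kat⁻¹·S·Gy²·H⁻¹·lx⁻¹ = (s·mol⁻¹) · (kg⁻¹·m⁻²·s³·A²) · (m⁴·s⁻⁴) · (kg⁻¹·m⁻²·s²·A²) · (m²·cd⁻¹) = kg⁻²·m²·s²·A⁴·mol⁻¹·cd⁻¹.
The exponent of m is 2.

2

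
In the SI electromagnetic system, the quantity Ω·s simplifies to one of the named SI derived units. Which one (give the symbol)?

H

Ω = V/A (resistance = voltage per current),
    = kg·m²·s⁻³·A⁻².
Combining: Ω·s = (kg·m²·s⁻³·A⁻²) · s = kg·m²·s⁻²·A⁻².
kg·m²·s⁻²·A⁻² is the base-SI form of the henry.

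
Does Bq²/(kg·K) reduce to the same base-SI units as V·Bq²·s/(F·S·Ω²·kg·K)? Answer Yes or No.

Left side:
  Bq = 1/s = s⁻¹ (activity is decays per second).
  So Bq² = s⁻².
  Combining: Bq²·kg⁻¹·K⁻¹ = s⁻² · kg⁻¹ · K⁻¹ = kg⁻¹·s⁻²·K⁻¹.
Right side:
  F = kg⁻¹·m⁻²·s⁴·A².
  So F⁻¹ = kg·m²·s⁻⁴·A⁻².
  S = kg⁻¹·m⁻²·s³·A².
  So S⁻¹ = kg·m²·s⁻³·A⁻².
  V = kg·m²·s⁻³·A⁻¹.
  Ω = kg·m²·s⁻³·A⁻².
  So Ω⁻² = kg⁻²·m⁻⁴·s⁶·A⁴.
  Bq = s⁻¹.
  So Bq² = s⁻².
  Combining: F⁻¹·S⁻¹·V·Ω⁻²·kg⁻¹·K⁻¹·Bq²·s = (kg·m²·s⁻⁴·A⁻²) · (kg·m²·s⁻³·A⁻²) · (kg·m²·s⁻³·A⁻¹) · (kg⁻²·m⁻⁴·s⁶·A⁴) · kg⁻¹ · K⁻¹ · s⁻² · s = m²·s⁻⁵·A⁻¹·K⁻¹.
Left is kg⁻¹·s⁻²·K⁻¹; right is m²·s⁻⁵·A⁻¹·K⁻¹ — different.

No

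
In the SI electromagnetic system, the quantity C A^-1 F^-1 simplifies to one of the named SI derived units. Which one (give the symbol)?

Ω

C = A·s = s·A (charge = current × time).
F = C/V (capacitance = charge per voltage),
    = A·s/(kg·m²·s⁻³·A⁻¹) (substituting C and V),
    = kg⁻¹·m⁻²·s⁴·A².
So F⁻¹ = kg·m²·s⁻⁴·A⁻².
Combining: C·A⁻¹·F⁻¹ = (s·A) · A⁻¹ · (kg·m²·s⁻⁴·A⁻²) = kg·m²·s⁻³·A⁻².
kg·m²·s⁻³·A⁻² is the base-SI form of the ohm.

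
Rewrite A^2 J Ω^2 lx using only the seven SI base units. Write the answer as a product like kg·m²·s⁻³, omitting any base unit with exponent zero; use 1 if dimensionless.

J = kg·m²·s⁻².
Ω = kg·m²·s⁻³·A⁻².
So Ω² = kg²·m⁴·s⁻⁶·A⁻⁴.
lx = m⁻²·cd.
Combining: A²·J·Ω²·lx = A² · (kg·m²·s⁻²) · (kg²·m⁴·s⁻⁶·A⁻⁴) · (m⁻²·cd) = kg³·m⁴·s⁻⁸·A⁻²·cd.

kg³·m⁴·s⁻⁸·A⁻²·cd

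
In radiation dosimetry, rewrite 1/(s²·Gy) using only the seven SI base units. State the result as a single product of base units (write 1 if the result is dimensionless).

Gy = m²·s⁻².
So Gy⁻¹ = m⁻²·s².
Combining: s⁻²·Gy⁻¹ = s⁻² · (m⁻²·s²) = m⁻².

m⁻²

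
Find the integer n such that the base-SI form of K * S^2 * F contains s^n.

S = kg⁻¹·m⁻²·s³·A².
So S² = kg⁻²·m⁻⁴·s⁶·A⁴.
F = kg⁻¹·m⁻²·s⁴·A².
Combining: K·S²·F = K · (kg⁻²·m⁻⁴·s⁶·A⁴) · (kg⁻¹·m⁻²·s⁴·A²) = kg⁻³·m⁻⁶·s¹⁰·A⁶·K.
The exponent of s is 10.

10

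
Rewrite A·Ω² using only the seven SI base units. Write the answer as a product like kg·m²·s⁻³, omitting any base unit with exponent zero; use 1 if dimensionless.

kg²·m⁴·s⁻⁶·A⁻³

Ω = V/A (resistance = voltage per current),
    = kg·m²·s⁻³·A⁻².
So Ω² = kg²·m⁴·s⁻⁶·A⁻⁴.
Combining: A·Ω² = A · (kg²·m⁴·s⁻⁶·A⁻⁴) = kg²·m⁴·s⁻⁶·A⁻³.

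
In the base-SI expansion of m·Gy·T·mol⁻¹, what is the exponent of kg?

Gy = J/kg (absorbed dose = energy per mass),
    = m²·s⁻².
T = Wb/m² (flux density = flux per area),
    = kg·s⁻²·A⁻¹.
Combining: m·Gy·T·mol⁻¹ = m · (m²·s⁻²) · (kg·s⁻²·A⁻¹) · mol⁻¹ = kg·m³·s⁻⁴·A⁻¹·mol⁻¹.
The exponent of kg is 1.

1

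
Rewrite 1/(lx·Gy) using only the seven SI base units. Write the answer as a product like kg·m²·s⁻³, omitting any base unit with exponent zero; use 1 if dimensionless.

s²·cd⁻¹

lx = m⁻²·cd.
So lx⁻¹ = m²·cd⁻¹.
Gy = m²·s⁻².
So Gy⁻¹ = m⁻²·s².
Combining: lx⁻¹·Gy⁻¹ = (m²·cd⁻¹) · (m⁻²·s²) = s²·cd⁻¹.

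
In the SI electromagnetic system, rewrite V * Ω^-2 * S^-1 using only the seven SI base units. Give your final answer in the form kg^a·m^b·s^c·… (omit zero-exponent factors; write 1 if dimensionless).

A

V = kg·m²·s⁻³·A⁻¹.
Ω = kg·m²·s⁻³·A⁻².
So Ω⁻² = kg⁻²·m⁻⁴·s⁶·A⁴.
S = kg⁻¹·m⁻²·s³·A².
So S⁻¹ = kg·m²·s⁻³·A⁻².
Combining: V·Ω⁻²·S⁻¹ = (kg·m²·s⁻³·A⁻¹) · (kg⁻²·m⁻⁴·s⁶·A⁴) · (kg·m²·s⁻³·A⁻²) = A.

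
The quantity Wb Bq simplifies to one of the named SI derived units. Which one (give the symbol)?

V

Wb = kg·m²·s⁻²·A⁻¹.
Bq = s⁻¹.
Combining: Wb·Bq = (kg·m²·s⁻²·A⁻¹) · s⁻¹ = kg·m²·s⁻³·A⁻¹.
kg·m²·s⁻³·A⁻¹ is the base-SI form of the volt.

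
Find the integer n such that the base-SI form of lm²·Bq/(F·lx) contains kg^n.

1

lm = cd.
So lm² = cd².
Bq = s⁻¹.
F = kg⁻¹·m⁻²·s⁴·A².
So F⁻¹ = kg·m²·s⁻⁴·A⁻².
lx = m⁻²·cd.
So lx⁻¹ = m²·cd⁻¹.
Combining: lm²·Bq·F⁻¹·lx⁻¹ = cd² · s⁻¹ · (kg·m²·s⁻⁴·A⁻²) · (m²·cd⁻¹) = kg·m⁴·s⁻⁵·A⁻²·cd.
The exponent of kg is 1.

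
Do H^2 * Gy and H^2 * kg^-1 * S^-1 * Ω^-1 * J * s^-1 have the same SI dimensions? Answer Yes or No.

No

Left side:
  H = kg·m²·s⁻²·A⁻².
  So H² = kg²·m⁴·s⁻⁴·A⁻⁴.
  Gy = m²·s⁻².
  Combining: H²·Gy = (kg²·m⁴·s⁻⁴·A⁻⁴) · (m²·s⁻²) = kg²·m⁶·s⁻⁶·A⁻⁴.
Right side:
  H = Wb/A (inductance = flux per current),
      = kg·m²·s⁻²·A⁻².
  So H² = kg²·m⁴·s⁻⁴·A⁻⁴.
  S = 1/Ω (conductance is reciprocal resistance),
      = kg⁻¹·m⁻²·s³·A².
  So S⁻¹ = kg·m²·s⁻³·A⁻².
  Ω = V/A (resistance = voltage per current),
      = kg·m²·s⁻³·A⁻².
  So Ω⁻¹ = kg⁻¹·m⁻²·s³·A².
  J = N·m (work = force × distance),
      = kg·m²·s⁻².
  Combining: H²·kg⁻¹·S⁻¹·Ω⁻¹·J·s⁻¹ = (kg²·m⁴·s⁻⁴·A⁻⁴) · kg⁻¹ · (kg·m²·s⁻³·A⁻²) · (kg⁻¹·m⁻²·s³·A²) · (kg·m²·s⁻²) · s⁻¹ = kg²·m⁶·s⁻⁷·A⁻⁴.
Left is kg²·m⁶·s⁻⁶·A⁻⁴; right is kg²·m⁶·s⁻⁷·A⁻⁴ — different.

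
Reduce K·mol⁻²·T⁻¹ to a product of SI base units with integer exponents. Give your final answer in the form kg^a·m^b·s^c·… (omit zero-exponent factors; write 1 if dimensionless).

T = Wb/m² (flux density = flux per area),
    = kg·s⁻²·A⁻¹.
So T⁻¹ = kg⁻¹·s²·A.
Combining: K·mol⁻²·T⁻¹ = K · mol⁻² · (kg⁻¹·s²·A) = kg⁻¹·s²·A·K·mol⁻².

kg⁻¹·s²·A·K·mol⁻²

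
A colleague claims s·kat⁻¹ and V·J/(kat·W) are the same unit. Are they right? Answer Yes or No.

Left side:
  kat = s⁻¹·mol.
  So kat⁻¹ = s·mol⁻¹.
  Combining: s·kat⁻¹ = s · (s·mol⁻¹) = s²·mol⁻¹.
Right side:
  V = W/A (potential = power per current),
      = kg·m²·s⁻³·A⁻¹.
  J = N·m (work = force × distance),
      = kg·m²·s⁻².
  kat = mol/s = s⁻¹·mol (catalytic activity).
  So kat⁻¹ = s·mol⁻¹.
  W = J/s (power = energy per time),
      = kg·m²·s⁻³.
  So W⁻¹ = kg⁻¹·m⁻²·s³.
  Combining: V·J·kat⁻¹·W⁻¹ = (kg·m²·s⁻³·A⁻¹) · (kg·m²·s⁻²) · (s·mol⁻¹) · (kg⁻¹·m⁻²·s³) = kg·m²·s⁻¹·A⁻¹·mol⁻¹.
Left is s²·mol⁻¹; right is kg·m²·s⁻¹·A⁻¹·mol⁻¹ — different.

No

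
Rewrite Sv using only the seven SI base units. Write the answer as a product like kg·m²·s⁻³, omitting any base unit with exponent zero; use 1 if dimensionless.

m²·s⁻²

Sv = J/kg (equivalent dose = energy per mass),
    = m²·s⁻².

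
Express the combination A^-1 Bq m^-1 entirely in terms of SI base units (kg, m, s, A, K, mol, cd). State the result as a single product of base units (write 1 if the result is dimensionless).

m⁻¹·s⁻¹·A⁻¹

Bq = s⁻¹.
Combining: A⁻¹·Bq·m⁻¹ = A⁻¹ · s⁻¹ · m⁻¹ = m⁻¹·s⁻¹·A⁻¹.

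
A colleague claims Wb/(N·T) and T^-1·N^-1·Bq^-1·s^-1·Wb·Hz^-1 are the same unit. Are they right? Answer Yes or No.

No

Left side:
  N = kg·m/s² = kg·m·s⁻² (force = mass × acceleration).
  So N⁻¹ = kg⁻¹·m⁻¹·s².
  T = Wb/m² (flux density = flux per area),
      = kg·s⁻²·A⁻¹.
  So T⁻¹ = kg⁻¹·s²·A.
  Wb = V·s (flux: a volt is a weber per second),
      = kg·m²·s⁻²·A⁻¹.
  Combining: N⁻¹·T⁻¹·Wb = (kg⁻¹·m⁻¹·s²) · (kg⁻¹·s²·A) · (kg·m²·s⁻²·A⁻¹) = kg⁻¹·m·s².
Right side:
  T = kg·s⁻²·A⁻¹.
  So T⁻¹ = kg⁻¹·s²·A.
  N = kg·m·s⁻².
  So N⁻¹ = kg⁻¹·m⁻¹·s².
  Bq = s⁻¹.
  So Bq⁻¹ = s.
  Wb = kg·m²·s⁻²·A⁻¹.
  Hz = s⁻¹.
  So Hz⁻¹ = s.
  Combining: T⁻¹·N⁻¹·Bq⁻¹·s⁻¹·Wb·Hz⁻¹ = (kg⁻¹·s²·A) · (kg⁻¹·m⁻¹·s²) · s · s⁻¹ · (kg·m²·s⁻²·A⁻¹) · s = kg⁻¹·m·s³.
Left is kg⁻¹·m·s²; right is kg⁻¹·m·s³ — different.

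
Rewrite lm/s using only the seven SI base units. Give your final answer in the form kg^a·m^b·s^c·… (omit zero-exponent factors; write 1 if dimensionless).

s⁻¹·cd

lm = cd.
Combining: s⁻¹·lm = s⁻¹ · cd = s⁻¹·cd.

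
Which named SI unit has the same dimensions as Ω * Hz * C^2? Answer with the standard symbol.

Ω = V/A (resistance = voltage per current),
    = kg·m²·s⁻³·A⁻².
Hz = 1/s = s⁻¹ (frequency is cycles per second).
C = A·s = s·A (charge = current × time).
So C² = s²·A².
Combining: Ω·Hz·C² = (kg·m²·s⁻³·A⁻²) · s⁻¹ · (s²·A²) = kg·m²·s⁻².
kg·m²·s⁻² is the base-SI form of the joule.

J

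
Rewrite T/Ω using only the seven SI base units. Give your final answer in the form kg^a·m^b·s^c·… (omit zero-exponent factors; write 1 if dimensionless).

Ω = V/A (resistance = voltage per current),
    = kg·m²·s⁻³·A⁻².
So Ω⁻¹ = kg⁻¹·m⁻²·s³·A².
T = Wb/m² (flux density = flux per area),
    = kg·s⁻²·A⁻¹.
Combining: Ω⁻¹·T = (kg⁻¹·m⁻²·s³·A²) · (kg·s⁻²·A⁻¹) = m⁻²·s·A.

m⁻²·s·A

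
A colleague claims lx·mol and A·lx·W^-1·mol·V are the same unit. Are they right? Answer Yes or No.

Left side:
  lx = m⁻²·cd.
  Combining: lx·mol = (m⁻²·cd) · mol = m⁻²·mol·cd.
Right side:
  lx = m⁻²·cd.
  W = kg·m²·s⁻³.
  So W⁻¹ = kg⁻¹·m⁻²·s³.
  V = kg·m²·s⁻³·A⁻¹.
  Combining: A·lx·W⁻¹·mol·V = A · (m⁻²·cd) · (kg⁻¹·m⁻²·s³) · mol · (kg·m²·s⁻³·A⁻¹) = m⁻²·mol·cd.
Both reduce to m⁻²·mol·cd.

Yes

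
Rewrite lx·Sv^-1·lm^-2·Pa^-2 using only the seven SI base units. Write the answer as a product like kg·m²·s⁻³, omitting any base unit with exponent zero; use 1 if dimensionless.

lx = m⁻²·cd.
Sv = m²·s⁻².
So Sv⁻¹ = m⁻²·s².
lm = cd.
So lm⁻² = cd⁻².
Pa = kg·m⁻¹·s⁻².
So Pa⁻² = kg⁻²·m²·s⁴.
Combining: lx·Sv⁻¹·lm⁻²·Pa⁻² = (m⁻²·cd) · (m⁻²·s²) · cd⁻² · (kg⁻²·m²·s⁴) = kg⁻²·m⁻²·s⁶·cd⁻¹.

kg⁻²·m⁻²·s⁶·cd⁻¹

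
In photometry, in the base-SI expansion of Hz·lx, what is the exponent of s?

-1

Hz = 1/s = s⁻¹ (frequency is cycles per second).
lx = lm/m² (illuminance = luminous flux per area),
    = m⁻²·cd.
Combining: Hz·lx = s⁻¹ · (m⁻²·cd) = m⁻²·s⁻¹·cd.
The exponent of s is -1.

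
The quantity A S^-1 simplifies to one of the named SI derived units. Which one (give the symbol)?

V

S = kg⁻¹·m⁻²·s³·A².
So S⁻¹ = kg·m²·s⁻³·A⁻².
Combining: A·S⁻¹ = A · (kg·m²·s⁻³·A⁻²) = kg·m²·s⁻³·A⁻¹.
kg·m²·s⁻³·A⁻¹ is the base-SI form of the volt.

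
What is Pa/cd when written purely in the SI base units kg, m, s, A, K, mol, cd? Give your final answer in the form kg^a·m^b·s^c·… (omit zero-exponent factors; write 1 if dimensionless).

Pa = N/m² (pressure = force per area),
    = kg·m⁻¹·s⁻².
Combining: cd⁻¹·Pa = cd⁻¹ · (kg·m⁻¹·s⁻²) = kg·m⁻¹·s⁻²·cd⁻¹.

kg·m⁻¹·s⁻²·cd⁻¹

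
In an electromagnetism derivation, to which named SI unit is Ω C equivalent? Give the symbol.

Wb

Ω = V/A (resistance = voltage per current),
    = kg·m²·s⁻³·A⁻².
C = A·s = s·A (charge = current × time).
Combining: Ω·C = (kg·m²·s⁻³·A⁻²) · (s·A) = kg·m²·s⁻²·A⁻¹.
kg·m²·s⁻²·A⁻¹ is the base-SI form of the weber.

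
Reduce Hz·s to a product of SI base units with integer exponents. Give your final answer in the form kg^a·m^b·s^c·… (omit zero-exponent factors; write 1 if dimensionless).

1

Hz = s⁻¹.
Combining: Hz·s = s⁻¹ · s = 1.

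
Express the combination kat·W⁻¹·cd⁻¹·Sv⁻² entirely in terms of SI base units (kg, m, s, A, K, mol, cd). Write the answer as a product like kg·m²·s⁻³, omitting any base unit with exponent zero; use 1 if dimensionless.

kat = s⁻¹·mol.
W = kg·m²·s⁻³.
So W⁻¹ = kg⁻¹·m⁻²·s³.
Sv = m²·s⁻².
So Sv⁻² = m⁻⁴·s⁴.
Combining: kat·W⁻¹·cd⁻¹·Sv⁻² = (s⁻¹·mol) · (kg⁻¹·m⁻²·s³) · cd⁻¹ · (m⁻⁴·s⁴) = kg⁻¹·m⁻⁶·s⁶·mol·cd⁻¹.

kg⁻¹·m⁻⁶·s⁶·mol·cd⁻¹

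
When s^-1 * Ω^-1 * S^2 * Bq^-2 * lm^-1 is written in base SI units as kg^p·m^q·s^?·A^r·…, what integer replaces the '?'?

Ω = V/A (resistance = voltage per current),
    = kg·m²·s⁻³·A⁻².
So Ω⁻¹ = kg⁻¹·m⁻²·s³·A².
S = 1/Ω (conductance is reciprocal resistance),
    = kg⁻¹·m⁻²·s³·A².
So S² = kg⁻²·m⁻⁴·s⁶·A⁴.
Bq = 1/s = s⁻¹ (activity is decays per second).
So Bq⁻² = s².
lm = cd·sr = cd (luminous flux; sr is dimensionless).
So lm⁻¹ = cd⁻¹.
Combining: s⁻¹·Ω⁻¹·S²·Bq⁻²·lm⁻¹ = s⁻¹ · (kg⁻¹·m⁻²·s³·A²) · (kg⁻²·m⁻⁴·s⁶·A⁴) · s² · cd⁻¹ = kg⁻³·m⁻⁶·s¹⁰·A⁶·cd⁻¹.
The exponent of s is 10.

10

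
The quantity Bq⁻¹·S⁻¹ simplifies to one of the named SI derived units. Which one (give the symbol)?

H

Bq = 1/s = s⁻¹ (activity is decays per second).
So Bq⁻¹ = s.
S = 1/Ω (conductance is reciprocal resistance),
    = kg⁻¹·m⁻²·s³·A².
So S⁻¹ = kg·m²·s⁻³·A⁻².
Combining: Bq⁻¹·S⁻¹ = s · (kg·m²·s⁻³·A⁻²) = kg·m²·s⁻²·A⁻².
kg·m²·s⁻²·A⁻² is the base-SI form of the henry.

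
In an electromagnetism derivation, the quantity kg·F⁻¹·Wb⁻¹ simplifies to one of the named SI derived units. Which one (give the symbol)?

F = kg⁻¹·m⁻²·s⁴·A².
So F⁻¹ = kg·m²·s⁻⁴·A⁻².
Wb = kg·m²·s⁻²·A⁻¹.
So Wb⁻¹ = kg⁻¹·m⁻²·s²·A.
Combining: kg·F⁻¹·Wb⁻¹ = kg · (kg·m²·s⁻⁴·A⁻²) · (kg⁻¹·m⁻²·s²·A) = kg·s⁻²·A⁻¹.
kg·s⁻²·A⁻¹ is the base-SI form of the tesla.

T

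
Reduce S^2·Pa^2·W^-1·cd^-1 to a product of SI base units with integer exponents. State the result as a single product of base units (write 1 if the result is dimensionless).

kg⁻¹·m⁻⁸·s⁵·A⁴·cd⁻¹

S = 1/Ω (conductance is reciprocal resistance),
    = kg⁻¹·m⁻²·s³·A².
So S² = kg⁻²·m⁻⁴·s⁶·A⁴.
Pa = N/m² (pressure = force per area),
    = kg·m⁻¹·s⁻².
So Pa² = kg²·m⁻²·s⁻⁴.
W = J/s (power = energy per time),
    = kg·m²·s⁻³.
So W⁻¹ = kg⁻¹·m⁻²·s³.
Combining: S²·Pa²·W⁻¹·cd⁻¹ = (kg⁻²·m⁻⁴·s⁶·A⁴) · (kg²·m⁻²·s⁻⁴) · (kg⁻¹·m⁻²·s³) · cd⁻¹ = kg⁻¹·m⁻⁸·s⁵·A⁴·cd⁻¹.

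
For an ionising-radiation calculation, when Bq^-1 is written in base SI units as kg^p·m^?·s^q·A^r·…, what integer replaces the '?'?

Bq = s⁻¹.
So Bq⁻¹ = s.
The exponent of m is 0.

0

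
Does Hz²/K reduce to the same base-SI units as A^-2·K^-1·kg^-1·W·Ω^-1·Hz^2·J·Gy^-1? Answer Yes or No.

Left side:
  Hz = s⁻¹.
  So Hz² = s⁻².
  Combining: Hz²·K⁻¹ = s⁻² · K⁻¹ = s⁻²·K⁻¹.
Right side:
  W = J/s (power = energy per time),
      = kg·m²·s⁻³.
  Ω = V/A (resistance = voltage per current),
      = kg·m²·s⁻³·A⁻².
  So Ω⁻¹ = kg⁻¹·m⁻²·s³·A².
  Hz = 1/s = s⁻¹ (frequency is cycles per second).
  So Hz² = s⁻².
  J = N·m (work = force × distance),
      = kg·m²·s⁻².
  Gy = J/kg (absorbed dose = energy per mass),
      = m²·s⁻².
  So Gy⁻¹ = m⁻²·s².
  Combining: A⁻²·K⁻¹·kg⁻¹·W·Ω⁻¹·Hz²·J·Gy⁻¹ = A⁻² · K⁻¹ · kg⁻¹ · (kg·m²·s⁻³) · (kg⁻¹·m⁻²·s³·A²) · s⁻² · (kg·m²·s⁻²) · (m⁻²·s²) = s⁻²·K⁻¹.
Both reduce to s⁻²·K⁻¹.

Yes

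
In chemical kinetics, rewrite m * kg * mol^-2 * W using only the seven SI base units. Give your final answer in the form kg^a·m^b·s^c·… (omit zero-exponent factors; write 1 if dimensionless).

W = J/s (power = energy per time),
    = kg·m²·s⁻³.
Combining: m·kg·mol⁻²·W = m · kg · mol⁻² · (kg·m²·s⁻³) = kg²·m³·s⁻³·mol⁻².

kg²·m³·s⁻³·mol⁻²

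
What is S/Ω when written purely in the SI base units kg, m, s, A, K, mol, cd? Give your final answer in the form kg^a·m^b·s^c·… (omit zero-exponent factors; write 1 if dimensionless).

kg⁻²·m⁻⁴·s⁶·A⁴

S = 1/Ω (conductance is reciprocal resistance),
    = kg⁻¹·m⁻²·s³·A².
Ω = V/A (resistance = voltage per current),
    = kg·m²·s⁻³·A⁻².
So Ω⁻¹ = kg⁻¹·m⁻²·s³·A².
Combining: S·Ω⁻¹ = (kg⁻¹·m⁻²·s³·A²) · (kg⁻¹·m⁻²·s³·A²) = kg⁻²·m⁻⁴·s⁶·A⁴.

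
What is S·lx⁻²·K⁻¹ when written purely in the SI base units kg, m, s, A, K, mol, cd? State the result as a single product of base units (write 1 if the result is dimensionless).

kg⁻¹·m²·s³·A²·K⁻¹·cd⁻²

S = kg⁻¹·m⁻²·s³·A².
lx = m⁻²·cd.
So lx⁻² = m⁴·cd⁻².
Combining: S·lx⁻²·K⁻¹ = (kg⁻¹·m⁻²·s³·A²) · (m⁴·cd⁻²) · K⁻¹ = kg⁻¹·m²·s³·A²·K⁻¹·cd⁻².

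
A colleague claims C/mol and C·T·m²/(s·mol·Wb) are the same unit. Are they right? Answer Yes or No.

Left side:
  C = A·s = s·A (charge = current × time).
  Combining: C·mol⁻¹ = (s·A) · mol⁻¹ = s·A·mol⁻¹.
Right side:
  C = A·s = s·A (charge = current × time).
  T = Wb/m² (flux density = flux per area),
      = kg·s⁻²·A⁻¹.
  Wb = V·s (flux: a volt is a weber per second),
      = kg·m²·s⁻²·A⁻¹.
  So Wb⁻¹ = kg⁻¹·m⁻²·s²·A.
  Combining: s⁻¹·C·mol⁻¹·T·Wb⁻¹·m² = s⁻¹ · (s·A) · mol⁻¹ · (kg·s⁻²·A⁻¹) · (kg⁻¹·m⁻²·s²·A) · m² = A·mol⁻¹.
Left is s·A·mol⁻¹; right is A·mol⁻¹ — different.

No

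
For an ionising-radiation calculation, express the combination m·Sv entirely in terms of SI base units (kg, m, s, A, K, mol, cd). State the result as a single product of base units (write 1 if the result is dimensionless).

Sv = m²·s⁻².
Combining: m·Sv = m · (m²·s⁻²) = m³·s⁻².

m³·s⁻²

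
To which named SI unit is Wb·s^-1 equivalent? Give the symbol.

V

Wb = kg·m²·s⁻²·A⁻¹.
Combining: Wb·s⁻¹ = (kg·m²·s⁻²·A⁻¹) · s⁻¹ = kg·m²·s⁻³·A⁻¹.
kg·m²·s⁻³·A⁻¹ is the base-SI form of the volt.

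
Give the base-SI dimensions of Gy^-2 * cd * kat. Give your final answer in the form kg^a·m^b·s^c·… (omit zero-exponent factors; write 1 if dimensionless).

m⁻⁴·s³·mol·cd

Gy = J/kg (absorbed dose = energy per mass),
    = m²·s⁻².
So Gy⁻² = m⁻⁴·s⁴.
kat = mol/s = s⁻¹·mol (catalytic activity).
Combining: Gy⁻²·cd·kat = (m⁻⁴·s⁴) · cd · (s⁻¹·mol) = m⁻⁴·s³·mol·cd.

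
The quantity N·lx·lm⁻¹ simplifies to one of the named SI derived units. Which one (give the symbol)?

Pa

N = kg·m·s⁻².
lx = m⁻²·cd.
lm = cd.
So lm⁻¹ = cd⁻¹.
Combining: N·lx·lm⁻¹ = (kg·m·s⁻²) · (m⁻²·cd) · cd⁻¹ = kg·m⁻¹·s⁻².
kg·m⁻¹·s⁻² is the base-SI form of the pascal.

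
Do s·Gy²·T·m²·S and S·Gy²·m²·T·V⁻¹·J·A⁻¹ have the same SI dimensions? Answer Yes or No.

Yes

Left side:
  Gy = m²·s⁻².
  So Gy² = m⁴·s⁻⁴.
  T = kg·s⁻²·A⁻¹.
  S = kg⁻¹·m⁻²·s³·A².
  Combining: s·Gy²·T·m²·S = s · (m⁴·s⁻⁴) · (kg·s⁻²·A⁻¹) · m² · (kg⁻¹·m⁻²·s³·A²) = m⁴·s⁻²·A.
Right side:
  S = kg⁻¹·m⁻²·s³·A².
  Gy = m²·s⁻².
  So Gy² = m⁴·s⁻⁴.
  T = kg·s⁻²·A⁻¹.
  V = kg·m²·s⁻³·A⁻¹.
  So V⁻¹ = kg⁻¹·m⁻²·s³·A.
  J = kg·m²·s⁻².
  Combining: S·Gy²·m²·T·V⁻¹·J·A⁻¹ = (kg⁻¹·m⁻²·s³·A²) · (m⁴·s⁻⁴) · m² · (kg·s⁻²·A⁻¹) · (kg⁻¹·m⁻²·s³·A) · (kg·m²·s⁻²) · A⁻¹ = m⁴·s⁻²·A.
Both reduce to m⁴·s⁻²·A.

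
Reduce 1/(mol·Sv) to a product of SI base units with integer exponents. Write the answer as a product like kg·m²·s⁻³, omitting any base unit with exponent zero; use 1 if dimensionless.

m⁻²·s²·mol⁻¹

Sv = J/kg (equivalent dose = energy per mass),
    = m²·s⁻².
So Sv⁻¹ = m⁻²·s².
Combining: mol⁻¹·Sv⁻¹ = mol⁻¹ · (m⁻²·s²) = m⁻²·s²·mol⁻¹.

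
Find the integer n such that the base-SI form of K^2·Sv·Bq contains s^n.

-3

Sv = J/kg (equivalent dose = energy per mass),
    = m²·s⁻².
Bq = 1/s = s⁻¹ (activity is decays per second).
Combining: K²·Sv·Bq = K² · (m²·s⁻²) · s⁻¹ = m²·s⁻³·K².
The exponent of s is -3.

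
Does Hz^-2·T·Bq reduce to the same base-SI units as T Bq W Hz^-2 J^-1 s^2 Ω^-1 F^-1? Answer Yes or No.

Yes

Left side:
  Hz = 1/s = s⁻¹ (frequency is cycles per second).
  So Hz⁻² = s².
  T = Wb/m² (flux density = flux per area),
      = kg·s⁻²·A⁻¹.
  Bq = 1/s = s⁻¹ (activity is decays per second).
  Combining: Hz⁻²·T·Bq = s² · (kg·s⁻²·A⁻¹) · s⁻¹ = kg·s⁻¹·A⁻¹.
Right side:
  T = Wb/m² (flux density = flux per area),
      = kg·s⁻²·A⁻¹.
  Bq = 1/s = s⁻¹ (activity is decays per second).
  W = J/s (power = energy per time),
      = kg·m²·s⁻³.
  Hz = 1/s = s⁻¹ (frequency is cycles per second).
  So Hz⁻² = s².
  J = N·m (work = force × distance),
      = kg·m²·s⁻².
  So J⁻¹ = kg⁻¹·m⁻²·s².
  Ω = V/A (resistance = voltage per current),
      = kg·m²·s⁻³·A⁻².
  So Ω⁻¹ = kg⁻¹·m⁻²·s³·A².
  F = C/V (capacitance = charge per voltage),
      = A·s/(kg·m²·s⁻³·A⁻¹) (substituting C and V),
      = kg⁻¹·m⁻²·s⁴·A².
  So F⁻¹ = kg·m²·s⁻⁴·A⁻².
  Combining: T·Bq·W·Hz⁻²·J⁻¹·s²·Ω⁻¹·F⁻¹ = (kg·s⁻²·A⁻¹) · s⁻¹ · (kg·m²·s⁻³) · s² · (kg⁻¹·m⁻²·s²) · s² · (kg⁻¹·m⁻²·s³·A²) · (kg·m²·s⁻⁴·A⁻²) = kg·s⁻¹·A⁻¹.
Both reduce to kg·s⁻¹·A⁻¹.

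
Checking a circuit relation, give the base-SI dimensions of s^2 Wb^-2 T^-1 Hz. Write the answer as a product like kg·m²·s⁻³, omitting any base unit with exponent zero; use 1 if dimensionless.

Wb = V·s (flux: a volt is a weber per second),
    = kg·m²·s⁻²·A⁻¹.
So Wb⁻² = kg⁻²·m⁻⁴·s⁴·A².
T = Wb/m² (flux density = flux per area),
    = kg·s⁻²·A⁻¹.
So T⁻¹ = kg⁻¹·s²·A.
Hz = 1/s = s⁻¹ (frequency is cycles per second).
Combining: s²·Wb⁻²·T⁻¹·Hz = s² · (kg⁻²·m⁻⁴·s⁴·A²) · (kg⁻¹·s²·A) · s⁻¹ = kg⁻³·m⁻⁴·s⁷·A³.

kg⁻³·m⁻⁴·s⁷·A³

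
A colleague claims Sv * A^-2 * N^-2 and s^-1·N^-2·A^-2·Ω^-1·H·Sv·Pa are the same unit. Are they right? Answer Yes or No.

Left side:
  Sv = m²·s⁻².
  N = kg·m·s⁻².
  So N⁻² = kg⁻²·m⁻²·s⁴.
  Combining: Sv·A⁻²·N⁻² = (m²·s⁻²) · A⁻² · (kg⁻²·m⁻²·s⁴) = kg⁻²·s²·A⁻².
Right side:
  N = kg·m/s² = kg·m·s⁻² (force = mass × acceleration).
  So N⁻² = kg⁻²·m⁻²·s⁴.
  Ω = V/A (resistance = voltage per current),
      = kg·m²·s⁻³·A⁻².
  So Ω⁻¹ = kg⁻¹·m⁻²·s³·A².
  H = Wb/A (inductance = flux per current),
      = kg·m²·s⁻²·A⁻².
  Sv = J/kg (equivalent dose = energy per mass),
      = m²·s⁻².
  Pa = N/m² (pressure = force per area),
      = kg·m⁻¹·s⁻².
  Combining: s⁻¹·N⁻²·A⁻²·Ω⁻¹·H·Sv·Pa = s⁻¹ · (kg⁻²·m⁻²·s⁴) · A⁻² · (kg⁻¹·m⁻²·s³·A²) · (kg·m²·s⁻²·A⁻²) · (m²·s⁻²) · (kg·m⁻¹·s⁻²) = kg⁻¹·m⁻¹·A⁻².
Left is kg⁻²·s²·A⁻²; right is kg⁻¹·m⁻¹·A⁻² — different.

No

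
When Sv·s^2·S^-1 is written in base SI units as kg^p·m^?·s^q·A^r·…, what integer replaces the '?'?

Sv = J/kg (equivalent dose = energy per mass),
    = m²·s⁻².
S = 1/Ω (conductance is reciprocal resistance),
    = kg⁻¹·m⁻²·s³·A².
So S⁻¹ = kg·m²·s⁻³·A⁻².
Combining: Sv·s²·S⁻¹ = (m²·s⁻²) · s² · (kg·m²·s⁻³·A⁻²) = kg·m⁴·s⁻³·A⁻².
The exponent of m is 4.

4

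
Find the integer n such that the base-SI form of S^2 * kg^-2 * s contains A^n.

S = 1/Ω (conductance is reciprocal resistance),
    = kg⁻¹·m⁻²·s³·A².
So S² = kg⁻²·m⁻⁴·s⁶·A⁴.
Combining: S²·kg⁻²·s = (kg⁻²·m⁻⁴·s⁶·A⁴) · kg⁻² · s = kg⁻⁴·m⁻⁴·s⁷·A⁴.
The exponent of A is 4.

4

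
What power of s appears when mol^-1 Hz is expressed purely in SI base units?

Hz = 1/s = s⁻¹ (frequency is cycles per second).
Combining: mol⁻¹·Hz = mol⁻¹ · s⁻¹ = s⁻¹·mol⁻¹.
The exponent of s is -1.

-1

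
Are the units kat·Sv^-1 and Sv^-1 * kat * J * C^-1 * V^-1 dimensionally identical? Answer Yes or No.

Left side:
  kat = mol/s = s⁻¹·mol (catalytic activity).
  Sv = J/kg (equivalent dose = energy per mass),
      = m²·s⁻².
  So Sv⁻¹ = m⁻²·s².
  Combining: kat·Sv⁻¹ = (s⁻¹·mol) · (m⁻²·s²) = m⁻²·s·mol.
Right side:
  Sv = J/kg (equivalent dose = energy per mass),
      = m²·s⁻².
  So Sv⁻¹ = m⁻²·s².
  kat = mol/s = s⁻¹·mol (catalytic activity).
  J = N·m (work = force × distance),
      = kg·m²·s⁻².
  C = A·s = s·A (charge = current × time).
  So C⁻¹ = s⁻¹·A⁻¹.
  V = W/A (potential = power per current),
      = kg·m²·s⁻³·A⁻¹.
  So V⁻¹ = kg⁻¹·m⁻²·s³·A.
  Combining: Sv⁻¹·kat·J·C⁻¹·V⁻¹ = (m⁻²·s²) · (s⁻¹·mol) · (kg·m²·s⁻²) · (s⁻¹·A⁻¹) · (kg⁻¹·m⁻²·s³·A) = m⁻²·s·mol.
Both reduce to m⁻²·s·mol.

Yes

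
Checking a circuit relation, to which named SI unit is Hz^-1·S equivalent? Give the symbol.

Hz = s⁻¹.
So Hz⁻¹ = s.
S = kg⁻¹·m⁻²·s³·A².
Combining: Hz⁻¹·S = s · (kg⁻¹·m⁻²·s³·A²) = kg⁻¹·m⁻²·s⁴·A².
kg⁻¹·m⁻²·s⁴·A² is the base-SI form of the farad.

F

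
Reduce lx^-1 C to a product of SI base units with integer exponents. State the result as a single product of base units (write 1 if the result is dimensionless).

lx = lm/m² (illuminance = luminous flux per area),
    = m⁻²·cd.
So lx⁻¹ = m²·cd⁻¹.
C = A·s = s·A (charge = current × time).
Combining: lx⁻¹·C = (m²·cd⁻¹) · (s·A) = m²·s·A·cd⁻¹.

m²·s·A·cd⁻¹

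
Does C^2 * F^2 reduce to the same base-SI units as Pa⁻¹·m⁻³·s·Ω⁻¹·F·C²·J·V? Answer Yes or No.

No

Left side:
  C = A·s = s·A (charge = current × time).
  So C² = s²·A².
  F = C/V (capacitance = charge per voltage),
      = A·s/(kg·m²·s⁻³·A⁻¹) (substituting C and V),
      = kg⁻¹·m⁻²·s⁴·A².
  So F² = kg⁻²·m⁻⁴·s⁸·A⁴.
  Combining: C²·F² = (s²·A²) · (kg⁻²·m⁻⁴·s⁸·A⁴) = kg⁻²·m⁻⁴·s¹⁰·A⁶.
Right side:
  Pa = N/m² (pressure = force per area),
      = kg·m⁻¹·s⁻².
  So Pa⁻¹ = kg⁻¹·m·s².
  Ω = V/A (resistance = voltage per current),
      = kg·m²·s⁻³·A⁻².
  So Ω⁻¹ = kg⁻¹·m⁻²·s³·A².
  F = C/V (capacitance = charge per voltage),
      = A·s/(kg·m²·s⁻³·A⁻¹) (substituting C and V),
      = kg⁻¹·m⁻²·s⁴·A².
  C = A·s = s·A (charge = current × time).
  So C² = s²·A².
  J = N·m (work = force × distance),
      = kg·m²·s⁻².
  V = W/A (potential = power per current),
      = kg·m²·s⁻³·A⁻¹.
  Combining: Pa⁻¹·m⁻³·s·Ω⁻¹·F·C²·J·V = (kg⁻¹·m·s²) · m⁻³ · s · (kg⁻¹·m⁻²·s³·A²) · (kg⁻¹·m⁻²·s⁴·A²) · (s²·A²) · (kg·m²·s⁻²) · (kg·m²·s⁻³·A⁻¹) = kg⁻¹·m⁻²·s⁷·A⁵.
Left is kg⁻²·m⁻⁴·s¹⁰·A⁶; right is kg⁻¹·m⁻²·s⁷·A⁵ — different.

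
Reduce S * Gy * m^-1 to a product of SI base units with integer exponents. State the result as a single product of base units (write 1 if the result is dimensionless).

kg⁻¹·m⁻¹·s·A²

S = kg⁻¹·m⁻²·s³·A².
Gy = m²·s⁻².
Combining: S·Gy·m⁻¹ = (kg⁻¹·m⁻²·s³·A²) · (m²·s⁻²) · m⁻¹ = kg⁻¹·m⁻¹·s·A².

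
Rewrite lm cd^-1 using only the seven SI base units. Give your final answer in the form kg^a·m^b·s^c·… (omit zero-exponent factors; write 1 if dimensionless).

lm = cd·sr = cd (luminous flux; sr is dimensionless).
Combining: lm·cd⁻¹ = cd · cd⁻¹ = 1.

1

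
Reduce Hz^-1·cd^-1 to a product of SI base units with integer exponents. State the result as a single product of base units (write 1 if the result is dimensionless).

Hz = 1/s = s⁻¹ (frequency is cycles per second).
So Hz⁻¹ = s.
Combining: Hz⁻¹·cd⁻¹ = s · cd⁻¹ = s·cd⁻¹.

s·cd⁻¹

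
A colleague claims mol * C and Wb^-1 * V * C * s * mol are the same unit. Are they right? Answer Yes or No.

Yes

Left side:
  C = s·A.
  Combining: mol·C = mol · (s·A) = s·A·mol.
Right side:
  Wb = V·s (flux: a volt is a weber per second),
      = kg·m²·s⁻²·A⁻¹.
  So Wb⁻¹ = kg⁻¹·m⁻²·s²·A.
  V = W/A (potential = power per current),
      = kg·m²·s⁻³·A⁻¹.
  C = A·s = s·A (charge = current × time).
  Combining: Wb⁻¹·V·C·s·mol = (kg⁻¹·m⁻²·s²·A) · (kg·m²·s⁻³·A⁻¹) · (s·A) · s · mol = s·A·mol.
Both reduce to s·A·mol.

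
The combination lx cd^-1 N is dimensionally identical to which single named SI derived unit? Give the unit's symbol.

lx = lm/m² (illuminance = luminous flux per area),
    = m⁻²·cd.
N = kg·m/s² = kg·m·s⁻² (force = mass × acceleration).
Combining: lx·cd⁻¹·N = (m⁻²·cd) · cd⁻¹ · (kg·m·s⁻²) = kg·m⁻¹·s⁻².
kg·m⁻¹·s⁻² is the base-SI form of the pascal.

Pa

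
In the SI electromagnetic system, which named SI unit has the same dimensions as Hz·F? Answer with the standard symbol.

S

Hz = s⁻¹.
F = kg⁻¹·m⁻²·s⁴·A².
Combining: Hz·F = s⁻¹ · (kg⁻¹·m⁻²·s⁴·A²) = kg⁻¹·m⁻²·s³·A².
kg⁻¹·m⁻²·s³·A² is the base-SI form of the siemens.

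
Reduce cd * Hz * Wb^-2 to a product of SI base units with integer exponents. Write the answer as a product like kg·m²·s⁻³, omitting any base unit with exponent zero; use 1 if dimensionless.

Hz = s⁻¹.
Wb = kg·m²·s⁻²·A⁻¹.
So Wb⁻² = kg⁻²·m⁻⁴·s⁴·A².
Combining: cd·Hz·Wb⁻² = cd · s⁻¹ · (kg⁻²·m⁻⁴·s⁴·A²) = kg⁻²·m⁻⁴·s³·A²·cd.

kg⁻²·m⁻⁴·s³·A²·cd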